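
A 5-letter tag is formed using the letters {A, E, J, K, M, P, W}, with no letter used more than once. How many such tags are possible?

2520

With no repetition, fill the 5 letters in order: 7 choices, then 6, down to 3.
7 × 6 × 5 × 4 × 3 = 2520.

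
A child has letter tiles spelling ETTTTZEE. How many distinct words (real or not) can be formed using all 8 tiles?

Letter multiplicities in ETTTTZEE: E×3, T×4, Z×1.
The number of distinct arrangements is 8!/(4!·3!) = 40320/144 = 280.

280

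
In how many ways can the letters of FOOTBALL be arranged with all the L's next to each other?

Treat the 2 copies of L as a single block. The multiset to arrange is then {LL, A, B, F, O, O, T}, 7 items in all.
That gives (7)!/(2!) = 2520 arrangements.

2520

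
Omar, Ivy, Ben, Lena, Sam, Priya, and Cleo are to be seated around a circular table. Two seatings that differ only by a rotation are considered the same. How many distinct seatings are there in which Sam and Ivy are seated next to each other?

240

Treat {Sam, Ivy} as one unit (2 internal orders) and seat the resulting 6 units around the table: (5)! circular arrangements.
So 2 × (5)! = 2 × 120 = 240.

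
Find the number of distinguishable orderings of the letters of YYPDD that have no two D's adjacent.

Total arrangements of YYPDD: 5!/(2!·2!) = 30.
Arrangements with the D's together: treat DD as one letter, giving (4)!/(2!) = 12.
Hence 30 − 12 = 18.

18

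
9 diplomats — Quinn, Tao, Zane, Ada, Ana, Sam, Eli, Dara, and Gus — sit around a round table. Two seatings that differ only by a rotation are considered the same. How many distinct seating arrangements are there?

Seat Quinn anywhere (absorbing the rotational symmetry), then permute the other 8: (8)! = 40320.

40320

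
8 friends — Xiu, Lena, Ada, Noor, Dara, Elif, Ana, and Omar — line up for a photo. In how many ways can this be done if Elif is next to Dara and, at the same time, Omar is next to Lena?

Treat {Elif,Dara} as one block (2 orders) and {Omar,Lena} as another (2 orders).
That leaves 6 units to arrange: 2 × 2 × 6! = 4 × 720 = 2880.

2880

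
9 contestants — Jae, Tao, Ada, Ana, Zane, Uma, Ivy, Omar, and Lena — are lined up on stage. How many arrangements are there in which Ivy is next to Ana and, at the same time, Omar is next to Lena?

20160

Treat {Ivy,Ana} as one block (2 orders) and {Omar,Lena} as another (2 orders).
That leaves 7 units to arrange: 2 × 2 × 7! = 4 × 5040 = 20160.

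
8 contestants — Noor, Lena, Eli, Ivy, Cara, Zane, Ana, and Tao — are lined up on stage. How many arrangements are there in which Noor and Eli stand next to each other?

10080

Place the 6 others and the Noor-Eli pair as 7 objects in a line; the pair has 2 internal arrangements.
That gives 2 × 7! = 2 × 5040 = 10080.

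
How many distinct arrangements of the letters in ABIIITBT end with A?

Fix A in the last position and arrange the remaining 7 letters.
Those 7 letters have B appearing twice, I appearing 3 times, and T appearing twice, giving (7)!/(3!·2!·2!) = 210.

210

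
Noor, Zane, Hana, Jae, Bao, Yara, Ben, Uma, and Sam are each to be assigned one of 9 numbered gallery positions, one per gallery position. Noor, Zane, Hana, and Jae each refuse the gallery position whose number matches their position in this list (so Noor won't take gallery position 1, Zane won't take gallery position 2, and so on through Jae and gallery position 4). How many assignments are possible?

Let Aᵢ (for 1 ≤ i ≤ 4) be the placements that put person i in their forbidden gallery position. Any j of these fix j positions, leaving (9−j)! ways to fill the rest, and there are C(4,j) ways to pick which j.
By inclusion–exclusion, the number of valid placements is Σ_{j=0}^{4} (−1)^j C(4,j)·(9−j)!.
Computing: 362880 − 161280 + 30240 − 2880 + 120 = 229080.

229080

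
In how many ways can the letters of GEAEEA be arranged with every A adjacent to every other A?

20

Treat the 2 copies of A as a single block. The multiset to arrange is then {AA, E, E, E, G}, 5 items in all.
That gives (5)!/(3!) = 20 arrangements.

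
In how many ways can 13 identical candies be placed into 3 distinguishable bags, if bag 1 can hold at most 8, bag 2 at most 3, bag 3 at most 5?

Ignoring the caps, the number of non-negative solutions to x_1+…+x_3 = 13 is C(15,2) = 105.
Subtract solutions that violate a single cap (substitute x_i' = x_i − (cap_i+1)): x_1 ≥ 9 gives C(6,2) = 15; x_2 ≥ 4 gives C(11,2) = 55; x_3 ≥ 6 gives C(9,2) = 36. Together 106.
Add back pairs where two caps are both exceeded: 1 + 0 + 10 = 11.
By inclusion–exclusion the count is 105 − 106 + 11 = 10.

10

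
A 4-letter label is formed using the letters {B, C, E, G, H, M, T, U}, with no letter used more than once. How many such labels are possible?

1680

This is a permutation of 4 out of 8: P(8,4) = 8!/4!.
8 × 7 × 6 × 5 = 1680.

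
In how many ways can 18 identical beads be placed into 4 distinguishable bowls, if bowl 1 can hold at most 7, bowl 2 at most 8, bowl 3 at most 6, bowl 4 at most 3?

Ignoring the caps, the number of non-negative solutions to x_1+…+x_4 = 18 is C(21,3) = 1330.
Subtract solutions that violate a single cap (substitute x_i' = x_i − (cap_i+1)): x_1 ≥ 8 gives C(13,3) = 286; x_2 ≥ 9 gives C(12,3) = 220; x_3 ≥ 7 gives C(14,3) = 364; x_4 ≥ 4 gives C(17,3) = 680. Together 1550.
Add back pairs where two caps are both exceeded: 4 + 20 + 84 + 10 + 56 + 120 = 294.
By inclusion–exclusion the count is 1330 − 1550 + 294 = 74.

74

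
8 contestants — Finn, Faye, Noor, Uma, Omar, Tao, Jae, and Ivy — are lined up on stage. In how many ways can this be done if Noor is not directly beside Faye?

30240

Of the 8! = 40320 arrangements, those with Noor and Faye adjacent number 2 × 7! = 10080 (treat the pair as a block with 2 internal orders).
Complementary counting: 40320 − 10080 = 30240.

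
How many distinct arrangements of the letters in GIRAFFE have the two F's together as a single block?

720

Treat the 2 copies of F as a single block. The multiset to arrange is then {FF, A, E, G, I, R}, 6 items in all.
All 6 items are distinct, so there are (6)! = 720 arrangements.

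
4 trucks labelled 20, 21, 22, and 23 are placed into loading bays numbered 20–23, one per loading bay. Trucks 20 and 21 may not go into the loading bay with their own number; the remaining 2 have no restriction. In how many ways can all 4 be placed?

14

Let Aᵢ (for i ∈ {20, 21}) be the placements that put truck i in its forbidden loading bay. Any j of these fix j positions, leaving (4−j)! ways to fill the rest, and there are C(2,j) ways to pick which j.
By inclusion–exclusion, the number of valid placements is Σ_{j=0}^{2} (−1)^j C(2,j)·(4−j)!.
Computing: 24 − 12 + 2 = 14.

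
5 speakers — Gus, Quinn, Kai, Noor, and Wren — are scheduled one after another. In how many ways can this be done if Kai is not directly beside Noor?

Of the 5! = 120 arrangements, those with Kai and Noor adjacent number 2 × 4! = 48 (treat the pair as a block with 2 internal orders).
Complementary counting: 120 − 48 = 72.

72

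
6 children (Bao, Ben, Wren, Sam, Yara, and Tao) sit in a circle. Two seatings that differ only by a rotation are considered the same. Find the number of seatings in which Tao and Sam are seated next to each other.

Glue Tao and Sam into a block (2 internal orders). Seating 5 units around a circle gives (4)! arrangements.
So 2 × (4)! = 2 × 24 = 48.

48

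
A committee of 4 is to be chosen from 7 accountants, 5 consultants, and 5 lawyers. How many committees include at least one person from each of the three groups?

Total 4-person selections from all 17: C(17,4) = 2380.
Selections missing a whole group: no accountants → C(10,4) = 210; no consultants → C(12,4) = 495; no lawyers → C(12,4) = 495.
Add back selections omitting two groups (i.e. drawn from a single group): C(7,4) + C(5,4) + C(5,4) = 45.
By inclusion–exclusion: 2380 − 1200 + 45 = 1225.

1225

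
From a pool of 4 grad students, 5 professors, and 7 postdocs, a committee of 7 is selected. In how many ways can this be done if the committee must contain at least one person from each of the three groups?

Total 7-person selections from all 16: C(16,7) = 11440.
Selections missing a whole group: no grad students → C(12,7) = 792; no professors → C(11,7) = 330; no postdocs → C(9,7) = 36.
Add back selections omitting two groups (i.e. drawn from a single group): C(4,7) + C(5,7) + C(7,7) = 1.
By inclusion–exclusion: 11440 − 1158 + 1 = 10283.

10283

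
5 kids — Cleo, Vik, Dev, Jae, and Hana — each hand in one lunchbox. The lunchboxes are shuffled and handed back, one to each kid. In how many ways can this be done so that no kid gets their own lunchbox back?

Count assignments avoiding every fixed point. For any j of the 5 kids fixed to their own lunchbox, the other 5−j can be arranged in (5−j)! ways.
By inclusion–exclusion this is Σ_{j=0}^{5} (−1)^j C(5,j)·(5−j)!.
Computing: 120 − 120 + 60 − 20 + 5 − 1 = 44.

44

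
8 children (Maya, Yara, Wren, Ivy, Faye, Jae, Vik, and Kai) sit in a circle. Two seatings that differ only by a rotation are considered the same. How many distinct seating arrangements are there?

5040

Seat Maya anywhere (absorbing the rotational symmetry), then permute the other 7: (7)! = 5040.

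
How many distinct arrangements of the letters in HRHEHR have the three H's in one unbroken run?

12

Treat the 3 copies of H as a single block. The multiset to arrange is then {HHH, E, R, R}, 4 items in all.
That gives (4)!/(2!) = 12 arrangements.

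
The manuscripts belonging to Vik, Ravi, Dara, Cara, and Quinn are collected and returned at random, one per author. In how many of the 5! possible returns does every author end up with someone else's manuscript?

Count assignments avoiding every fixed point. For any j of the 5 authors fixed to their own manuscript, the other 5−j can be arranged in (5−j)! ways.
By inclusion–exclusion this is Σ_{j=0}^{5} (−1)^j C(5,j)·(5−j)!.
Computing: 120 − 120 + 60 − 20 + 5 − 1 = 44.

44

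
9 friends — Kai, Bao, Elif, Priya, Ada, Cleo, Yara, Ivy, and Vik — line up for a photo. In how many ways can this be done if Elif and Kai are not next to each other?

Of the 9! = 362880 arrangements, those with Elif and Kai adjacent number 2 × 8! = 80640 (treat the pair as a block with 2 internal orders).
Complementary counting: 362880 − 80640 = 282240.

282240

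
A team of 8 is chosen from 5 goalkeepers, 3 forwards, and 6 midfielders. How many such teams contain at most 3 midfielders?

Split by how many midfielders are chosen (0 through 3).
Sum: C(6,0)·C(8,8) + C(6,1)·C(8,7) + C(6,2)·C(8,6) + C(6,3)·C(8,5) = 1 + 48 + 420 + 1120 = 1589.

1589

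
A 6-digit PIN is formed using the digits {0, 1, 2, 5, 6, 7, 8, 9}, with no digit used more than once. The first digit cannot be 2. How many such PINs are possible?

17640

The first digit has 8−1 = 7 choices (anything except 2).
The remaining 5 digits are filled from the other 7 symbols without repetition: 7 × 6 × 5 × 4 × 3 = 2520.
Total: 7 × 2520 = 17640.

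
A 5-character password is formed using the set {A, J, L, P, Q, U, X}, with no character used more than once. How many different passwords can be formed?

2520

Choose and order 5 of the 7 symbols: the first character has 7 options, the next 6, and so on down to 3.
That product is 7 × 6 × 5 × 4 × 3 = 2520.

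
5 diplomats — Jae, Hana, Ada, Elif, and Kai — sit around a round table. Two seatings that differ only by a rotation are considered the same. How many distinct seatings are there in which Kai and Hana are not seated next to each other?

12

Without the restriction there are (4)! = 24 seatings.
Those with Kai next to Hana: fuse the pair into one unit and seat 4 units around a circle — 2·(3)! = 12.
Subtracting, 24 − 12 = 12.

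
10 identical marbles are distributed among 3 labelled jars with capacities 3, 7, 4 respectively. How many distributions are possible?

By stars and bars, unrestricted non-negative solutions to x_1+…+x_3 = 10 number C(10+2,2) = 66.
Subtract solutions that violate a single cap (substitute x_i' = x_i − (cap_i+1)): x_1 ≥ 4 gives C(8,2) = 28; x_2 ≥ 8 gives C(4,2) = 6; x_3 ≥ 5 gives C(7,2) = 21. Together 55.
Add back pairs where two caps are both exceeded: 0 + 3 + 0 = 3.
By inclusion–exclusion the count is 66 − 55 + 3 = 14.

14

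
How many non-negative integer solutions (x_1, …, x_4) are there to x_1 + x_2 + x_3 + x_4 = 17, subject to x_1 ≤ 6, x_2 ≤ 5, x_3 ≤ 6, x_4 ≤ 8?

147

Without the upper bounds there are C(20,3) = 1140 ways to split 17 among 4 variables.
Subtract solutions that violate a single cap (substitute x_i' = x_i − (cap_i+1)): x_1 ≥ 7 gives C(13,3) = 286; x_2 ≥ 6 gives C(14,3) = 364; x_3 ≥ 7 gives C(13,3) = 286; x_4 ≥ 9 gives C(11,3) = 165. Together 1101.
Add back pairs where two caps are both exceeded: 35 + 20 + 4 + 35 + 10 + 4 = 108.
By inclusion–exclusion the count is 1140 − 1101 + 108 = 147.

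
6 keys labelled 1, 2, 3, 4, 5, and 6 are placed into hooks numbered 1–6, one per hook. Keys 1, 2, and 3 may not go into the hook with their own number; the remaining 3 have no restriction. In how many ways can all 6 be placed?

Let Aᵢ (for i ∈ {1, 2, 3}) be the placements that put key i in its forbidden hook. Any j of these fix j positions, leaving (6−j)! ways to fill the rest, and there are C(3,j) ways to pick which j.
By inclusion–exclusion, the number of valid placements is Σ_{j=0}^{3} (−1)^j C(3,j)·(6−j)!.
Computing: 720 − 360 + 72 − 6 = 426.

426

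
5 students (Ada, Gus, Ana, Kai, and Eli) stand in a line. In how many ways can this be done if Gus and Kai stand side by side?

48

Place the 3 others and the Gus-Kai pair as 4 objects in a line; the pair has 2 internal arrangements.
That gives 2 × 4! = 2 × 24 = 48.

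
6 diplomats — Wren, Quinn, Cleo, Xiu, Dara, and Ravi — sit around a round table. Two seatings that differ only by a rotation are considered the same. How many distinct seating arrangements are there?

120

Around a circle, 6 distinct people have 6!/6 = (5)! = 120 rotationally distinct seatings.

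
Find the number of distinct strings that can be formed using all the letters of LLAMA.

Letter multiplicities in LLAMA: A×2, L×2, M×1.
The number of distinct arrangements is 5!/(2!·2!) = 120/4 = 30.

30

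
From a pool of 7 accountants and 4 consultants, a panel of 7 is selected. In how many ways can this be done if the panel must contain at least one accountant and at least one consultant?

329

Unrestricted: C(11,7) = 330 ways to pick any 7 of the 11.
Subtract selections that omit an entire group: no accountants → C(4,7) = 0; no consultants → C(7,7) = 1.
Both groups omitted at once is impossible, so 330 − 1 = 329.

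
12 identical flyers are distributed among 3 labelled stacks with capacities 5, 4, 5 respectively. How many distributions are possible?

6

Without the upper bounds there are C(14,2) = 91 ways to split 12 among 3 stacks.
Subtract solutions that violate a single cap (substitute x_i' = x_i − (cap_i+1)): x_1 ≥ 6 gives C(8,2) = 28; x_2 ≥ 5 gives C(9,2) = 36; x_3 ≥ 6 gives C(8,2) = 28. Together 92.
Add back pairs where two caps are both exceeded: 3 + 1 + 3 = 7.
By inclusion–exclusion the count is 91 − 92 + 7 = 6.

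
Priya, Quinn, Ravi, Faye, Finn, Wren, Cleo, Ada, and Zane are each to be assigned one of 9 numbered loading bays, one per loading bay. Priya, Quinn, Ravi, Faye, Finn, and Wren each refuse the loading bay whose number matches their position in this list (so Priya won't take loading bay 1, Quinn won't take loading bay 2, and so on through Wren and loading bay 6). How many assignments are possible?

183822

Let Aᵢ (for 1 ≤ i ≤ 6) be the placements that put person i in their forbidden loading bay. Any j of these fix j positions, leaving (9−j)! ways to fill the rest, and there are C(6,j) ways to pick which j.
By inclusion–exclusion, the number of valid placements is Σ_{j=0}^{6} (−1)^j C(6,j)·(9−j)!.
Computing: 362880 − 241920 + 75600 − 14400 + 1800 − 144 + 6 = 183822.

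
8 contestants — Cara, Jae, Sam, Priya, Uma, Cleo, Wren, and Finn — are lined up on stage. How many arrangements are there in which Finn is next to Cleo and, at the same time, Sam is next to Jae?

Treat {Finn,Cleo} as one block (2 orders) and {Sam,Jae} as another (2 orders).
That leaves 6 units to arrange: 2 × 2 × 6! = 4 × 720 = 2880.

2880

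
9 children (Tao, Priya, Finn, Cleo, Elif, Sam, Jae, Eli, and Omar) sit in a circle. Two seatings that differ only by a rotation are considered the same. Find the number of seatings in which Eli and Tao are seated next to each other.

10080

Glue Eli and Tao into a block (2 internal orders). Seating 8 units around a circle gives (7)! arrangements.
So 2 × (7)! = 2 × 5040 = 10080.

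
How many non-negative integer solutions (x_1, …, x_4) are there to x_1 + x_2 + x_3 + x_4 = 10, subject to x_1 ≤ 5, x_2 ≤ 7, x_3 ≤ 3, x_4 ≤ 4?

106

Ignoring the caps, the number of non-negative solutions to x_1+…+x_4 = 10 is C(13,3) = 286.
Subtract solutions that violate a single cap (substitute x_i' = x_i − (cap_i+1)): x_1 ≥ 6 gives C(7,3) = 35; x_2 ≥ 8 gives C(5,3) = 10; x_3 ≥ 4 gives C(9,3) = 84; x_4 ≥ 5 gives C(8,3) = 56. Together 185.
Add back pairs where two caps are both exceeded: 0 + 1 + 0 + 0 + 0 + 4 = 5.
By inclusion–exclusion the count is 286 − 185 + 5 = 106.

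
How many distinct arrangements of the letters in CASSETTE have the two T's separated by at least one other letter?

3780

There are 8!/(2!·2!·2!) = 5040 arrangements of CASSETTE in total.
If the two T's are adjacent, glue them into one block, leaving 7 items to arrange: (7)!/(2!·2!) = 1260 ways.
Subtracting, 5040 − 1260 = 3780 arrangements keep the T's apart.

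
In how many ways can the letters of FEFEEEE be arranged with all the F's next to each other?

Treat the 2 copies of F as a single block. The multiset to arrange is then {FF, E, E, E, E, E}, 6 items in all.
That gives (6)!/(5!) = 6 arrangements.

6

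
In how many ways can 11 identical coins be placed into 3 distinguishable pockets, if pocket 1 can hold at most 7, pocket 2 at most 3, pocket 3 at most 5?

Ignoring the caps, the number of non-negative solutions to x_1+…+x_3 = 11 is C(13,2) = 78.
Subtract solutions that violate a single cap (substitute x_i' = x_i − (cap_i+1)): x_1 ≥ 8 gives C(5,2) = 10; x_2 ≥ 4 gives C(9,2) = 36; x_3 ≥ 6 gives C(7,2) = 21. Together 67.
Add back pairs where two caps are both exceeded: 0 + 0 + 3 = 3.
By inclusion–exclusion the count is 78 − 67 + 3 = 14.

14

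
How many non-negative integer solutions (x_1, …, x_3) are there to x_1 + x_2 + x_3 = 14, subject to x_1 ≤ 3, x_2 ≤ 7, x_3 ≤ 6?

6

Ignoring the caps, the number of non-negative solutions to x_1+…+x_3 = 14 is C(16,2) = 120.
Subtract solutions that violate a single cap (substitute x_i' = x_i − (cap_i+1)): x_1 ≥ 4 gives C(12,2) = 66; x_2 ≥ 8 gives C(8,2) = 28; x_3 ≥ 7 gives C(9,2) = 36. Together 130.
Add back pairs where two caps are both exceeded: 6 + 10 + 0 = 16.
By inclusion–exclusion the count is 120 − 130 + 16 = 6.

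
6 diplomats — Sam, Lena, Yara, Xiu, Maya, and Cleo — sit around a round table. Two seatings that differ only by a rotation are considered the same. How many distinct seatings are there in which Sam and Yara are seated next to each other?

Treat {Sam, Yara} as one unit (2 internal orders) and seat the resulting 5 units around the table: (4)! circular arrangements.
So 2 × (4)! = 2 × 24 = 48.

48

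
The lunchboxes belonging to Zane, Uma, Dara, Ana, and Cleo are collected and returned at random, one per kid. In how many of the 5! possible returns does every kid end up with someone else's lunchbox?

This is the derangement count D_5: permutations of 5 items with no fixed point.
By inclusion–exclusion this is Σ_{j=0}^{5} (−1)^j C(5,j)·(5−j)!.
Computing: 120 − 120 + 60 − 20 + 5 − 1 = 44.

44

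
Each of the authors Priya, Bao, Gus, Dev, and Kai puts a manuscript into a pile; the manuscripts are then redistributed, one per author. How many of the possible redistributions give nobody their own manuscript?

This is the derangement count D_5: permutations of 5 items with no fixed point.
By inclusion–exclusion this is Σ_{j=0}^{5} (−1)^j C(5,j)·(5−j)!.
Computing: 120 − 120 + 60 − 20 + 5 − 1 = 44.

44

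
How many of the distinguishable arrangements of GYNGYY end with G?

With the last slot taken by G, it remains to arrange the other 5 letters (YNGYY).
Those 5 letters have Y appearing 3 times, giving (5)!/(3!) = 20.

20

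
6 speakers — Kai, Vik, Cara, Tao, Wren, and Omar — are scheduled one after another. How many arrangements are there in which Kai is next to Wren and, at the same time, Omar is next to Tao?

96

Treat {Kai,Wren} as one block (2 orders) and {Omar,Tao} as another (2 orders).
That leaves 4 units to arrange: 2 × 2 × 4! = 4 × 24 = 96.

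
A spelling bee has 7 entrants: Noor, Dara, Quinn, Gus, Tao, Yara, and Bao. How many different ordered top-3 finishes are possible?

There are 7 choices for 1st place, 6 for 2nd, and 5 for 3rd.
That gives 7 × 6 × 5 = 210.

210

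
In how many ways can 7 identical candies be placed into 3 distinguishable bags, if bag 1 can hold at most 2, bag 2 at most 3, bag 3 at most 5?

9

Without the upper bounds there are C(9,2) = 36 ways to split 7 among 3 bags.
Subtract solutions that violate a single cap (substitute x_i' = x_i − (cap_i+1)): x_1 ≥ 3 gives C(6,2) = 15; x_2 ≥ 4 gives C(5,2) = 10; x_3 ≥ 6 gives C(3,2) = 3. Together 28.
Add back pairs where two caps are both exceeded: 1 + 0 + 0 = 1.
By inclusion–exclusion the count is 36 − 28 + 1 = 9.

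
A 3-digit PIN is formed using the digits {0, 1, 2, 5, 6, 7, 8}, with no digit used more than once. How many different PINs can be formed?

With no repetition, fill the 3 digits in order: 7 choices, then 6, down to 5.
7 × 6 × 5 = 210.

210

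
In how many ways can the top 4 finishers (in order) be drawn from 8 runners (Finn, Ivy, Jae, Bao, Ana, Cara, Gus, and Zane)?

This is an ordered selection of 4 from 8: P(8,4).
That gives 8 × 7 × 6 × 5 = 1680.

1680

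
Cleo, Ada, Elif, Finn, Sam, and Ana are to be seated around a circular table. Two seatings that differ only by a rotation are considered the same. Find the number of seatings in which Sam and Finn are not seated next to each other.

All circular seatings of 6 people number (5)! = 120.
Those with Sam next to Finn: fuse the pair into one unit and seat 5 units around a circle — 2·(4)! = 48.
Subtracting, 120 − 48 = 72.

72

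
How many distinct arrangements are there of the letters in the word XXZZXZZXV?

630

XXZZXZZXV has 9 letters with X appearing 4 times and Z appearing 4 times.
Dividing 9! = 362880 by 4!·4! = 576 for the repeated letters gives 630.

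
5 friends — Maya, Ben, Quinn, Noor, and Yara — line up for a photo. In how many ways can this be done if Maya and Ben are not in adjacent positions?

72

Of the 5! = 120 arrangements, those with Maya and Ben adjacent number 2 × 4! = 48 (treat the pair as a block with 2 internal orders).
Complementary counting: 120 − 48 = 72.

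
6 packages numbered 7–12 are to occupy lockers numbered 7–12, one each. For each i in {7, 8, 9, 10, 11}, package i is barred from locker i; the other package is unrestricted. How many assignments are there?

309

Let Aᵢ (for 7 ≤ i ≤ 11) be the placements that put package i in its forbidden locker. Any j of these fix j positions, leaving (6−j)! ways to fill the rest, and there are C(5,j) ways to pick which j.
By inclusion–exclusion, the number of valid placements is Σ_{j=0}^{5} (−1)^j C(5,j)·(6−j)!.
Computing: 720 − 600 + 240 − 60 + 10 − 1 = 309.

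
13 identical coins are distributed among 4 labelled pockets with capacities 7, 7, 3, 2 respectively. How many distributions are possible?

Ignoring the caps, the number of non-negative solutions to x_1+…+x_4 = 13 is C(16,3) = 560.
Subtract solutions that violate a single cap (substitute x_i' = x_i − (cap_i+1)): x_1 ≥ 8 gives C(8,3) = 56; x_2 ≥ 8 gives C(8,3) = 56; x_3 ≥ 4 gives C(12,3) = 220; x_4 ≥ 3 gives C(13,3) = 286. Together 618.
Add back pairs where two caps are both exceeded: 0 + 4 + 10 + 4 + 10 + 84 = 112.
By inclusion–exclusion the count is 560 − 618 + 112 = 54.

54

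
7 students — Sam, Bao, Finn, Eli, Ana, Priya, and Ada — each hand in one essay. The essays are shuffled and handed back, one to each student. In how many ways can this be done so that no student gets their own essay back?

1854

Let Aᵢ be the assignments in which student i gets their own essay. We want the size of the complement of A₁∪…∪A_7.
By inclusion–exclusion this is Σ_{j=0}^{7} (−1)^j C(7,j)·(7−j)!.
Computing: 5040 − 5040 + 2520 − 840 + 210 − 42 + 7 − 1 = 1854.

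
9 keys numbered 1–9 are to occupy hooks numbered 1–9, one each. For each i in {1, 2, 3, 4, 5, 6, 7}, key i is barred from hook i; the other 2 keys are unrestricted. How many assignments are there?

Let Aᵢ (for 1 ≤ i ≤ 7) be the placements that put key i in its forbidden hook. Any j of these fix j positions, leaving (9−j)! ways to fill the rest, and there are C(7,j) ways to pick which j.
By inclusion–exclusion, the number of valid placements is Σ_{j=0}^{7} (−1)^j C(7,j)·(9−j)!.
Computing: 362880 − 282240 + 105840 − 25200 + 4200 − 504 + 42 − 2 = 165016.

165016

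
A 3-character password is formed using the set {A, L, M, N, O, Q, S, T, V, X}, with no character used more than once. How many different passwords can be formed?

Choose and order 3 of the 10 symbols: the first character has 10 options, the next 9, then 8.
10 × 9 × 8 = 720.

720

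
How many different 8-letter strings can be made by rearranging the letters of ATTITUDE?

ATTITUDE has 8 letters with T appearing 3 times.
Dividing 8! = 40320 by 3! = 6 for the repeated letters gives 6720.

6720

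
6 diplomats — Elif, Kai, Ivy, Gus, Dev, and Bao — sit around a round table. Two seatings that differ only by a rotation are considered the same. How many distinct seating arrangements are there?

Seat Elif anywhere (absorbing the rotational symmetry), then permute the other 5: (5)! = 120.

120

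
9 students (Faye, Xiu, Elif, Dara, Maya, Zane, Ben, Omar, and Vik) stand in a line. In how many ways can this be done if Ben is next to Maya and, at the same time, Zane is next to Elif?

Treat {Ben,Maya} as one block (2 orders) and {Zane,Elif} as another (2 orders).
That leaves 7 units to arrange: 2 × 2 × 7! = 4 × 5040 = 20160.

20160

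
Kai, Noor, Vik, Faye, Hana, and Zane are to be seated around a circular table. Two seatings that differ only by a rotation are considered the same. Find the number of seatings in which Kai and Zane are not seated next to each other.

Without the restriction there are (5)! = 120 seatings.
Those with Kai next to Zane: fuse the pair into one unit and seat 5 units around a circle — 2·(4)! = 48.
Subtracting, 120 − 48 = 72.

72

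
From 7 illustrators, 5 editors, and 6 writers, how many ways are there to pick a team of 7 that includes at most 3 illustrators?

24816

Split by how many illustrators are chosen (0 through 3).
Sum: C(7,0)·C(11,7) + C(7,1)·C(11,6) + C(7,2)·C(11,5) + C(7,3)·C(11,4) = 330 + 3234 + 9702 + 11550 = 24816.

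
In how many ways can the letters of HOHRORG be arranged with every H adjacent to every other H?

180

Treat the 2 copies of H as a single block. The multiset to arrange is then {HH, G, O, O, R, R}, 6 items in all.
That gives (6)!/(2!·2!) = 180 arrangements.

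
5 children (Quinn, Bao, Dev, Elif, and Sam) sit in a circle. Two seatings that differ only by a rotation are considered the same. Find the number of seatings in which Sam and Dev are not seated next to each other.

12

All circular seatings of 5 people number (4)! = 24.
Seatings with Sam beside Dev: treat them as a block with 2 internal orders, giving 2 × (3)! = 12.
Subtracting, 24 − 12 = 12.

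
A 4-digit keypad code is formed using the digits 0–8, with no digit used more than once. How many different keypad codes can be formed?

3024

With no repetition, fill the 4 digits in order: 9 choices, then 8, down to 6.
9 × 8 × 7 × 6 = 3024.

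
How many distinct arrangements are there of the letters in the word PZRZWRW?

The 7 letters of PZRZWRW have repeats: R appearing twice, W appearing twice, and Z appearing twice.
So there are 7! / (2!·2!·2!) = 630 distinguishable arrangements.

630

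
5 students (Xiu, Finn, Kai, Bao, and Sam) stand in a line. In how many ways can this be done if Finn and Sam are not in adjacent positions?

72

There are 5! = 120 arrangements in all. If Finn and Sam are adjacent, merging them into one block gives 2·(4)! = 48 arrangements.
Complementary counting: 120 − 48 = 72.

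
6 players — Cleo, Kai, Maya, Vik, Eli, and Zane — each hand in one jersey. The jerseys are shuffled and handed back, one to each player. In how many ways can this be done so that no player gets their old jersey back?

Count assignments avoiding every fixed point. For any j of the 6 players fixed to their old jersey, the other 6−j can be arranged in (6−j)! ways.
By inclusion–exclusion this is Σ_{j=0}^{6} (−1)^j C(6,j)·(6−j)!.
Computing: 720 − 720 + 360 − 120 + 30 − 6 + 1 = 265.

265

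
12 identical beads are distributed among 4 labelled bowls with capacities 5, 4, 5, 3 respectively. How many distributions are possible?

51

By stars and bars, unrestricted non-negative solutions to x_1+…+x_4 = 12 number C(12+3,3) = 455.
Subtract solutions that violate a single cap (substitute x_i' = x_i − (cap_i+1)): x_1 ≥ 6 gives C(9,3) = 84; x_2 ≥ 5 gives C(10,3) = 120; x_3 ≥ 6 gives C(9,3) = 84; x_4 ≥ 4 gives C(11,3) = 165. Together 453.
Add back pairs where two caps are both exceeded: 4 + 1 + 10 + 4 + 20 + 10 = 49.
By inclusion–exclusion the count is 455 − 453 + 49 = 51.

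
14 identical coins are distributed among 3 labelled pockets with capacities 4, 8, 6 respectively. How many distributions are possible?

15

Without the upper bounds there are C(16,2) = 120 ways to split 14 among 3 pockets.
Subtract solutions that violate a single cap (substitute x_i' = x_i − (cap_i+1)): x_1 ≥ 5 gives C(11,2) = 55; x_2 ≥ 9 gives C(7,2) = 21; x_3 ≥ 7 gives C(9,2) = 36. Together 112.
Add back pairs where two caps are both exceeded: 1 + 6 + 0 = 7.
By inclusion–exclusion the count is 120 − 112 + 7 = 15.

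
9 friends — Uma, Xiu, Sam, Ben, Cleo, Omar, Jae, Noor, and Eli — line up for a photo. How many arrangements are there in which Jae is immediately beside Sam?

Glue Jae and Sam into one block (2 internal orders), leaving 8 units to arrange in a row.
That gives 2 × 8! = 2 × 40320 = 80640.

80640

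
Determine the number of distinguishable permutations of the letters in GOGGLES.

840

GOGGLES has 7 letters with G appearing 3 times.
Dividing 7! = 5040 by 3! = 6 for the repeated letters gives 840.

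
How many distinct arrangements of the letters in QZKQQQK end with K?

30

With the last slot taken by K, it remains to arrange the other 6 letters (QZQQQK).
Those 6 letters have Q appearing 4 times, giving (6)!/(4!) = 30.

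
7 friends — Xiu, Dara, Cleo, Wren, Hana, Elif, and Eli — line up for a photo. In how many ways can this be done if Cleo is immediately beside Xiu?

Treat {Cleo, Xiu} as a single unit. There are 6 units to order, and the pair itself can be ordered 2 ways.
That gives 2 × 6! = 2 × 720 = 1440.

1440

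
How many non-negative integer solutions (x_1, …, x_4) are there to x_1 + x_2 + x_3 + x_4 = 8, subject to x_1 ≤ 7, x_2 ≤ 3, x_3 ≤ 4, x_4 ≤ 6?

By stars and bars, unrestricted non-negative solutions to x_1+…+x_4 = 8 number C(8+3,3) = 165.
Subtract solutions that violate a single cap (substitute x_i' = x_i − (cap_i+1)): x_1 ≥ 8 gives C(3,3) = 1; x_2 ≥ 4 gives C(7,3) = 35; x_3 ≥ 5 gives C(6,3) = 20; x_4 ≥ 7 gives C(4,3) = 4. Together 60.
No two caps can be exceeded simultaneously, so the pair terms are all 0.
By inclusion–exclusion the count is 165 − 60 + 0 = 105.

105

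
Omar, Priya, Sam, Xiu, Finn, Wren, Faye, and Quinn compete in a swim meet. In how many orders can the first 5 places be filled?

This is an ordered selection of 5 from 8: P(8,5).
That gives 8 × 7 × 6 × 5 × 4 = 6720.

6720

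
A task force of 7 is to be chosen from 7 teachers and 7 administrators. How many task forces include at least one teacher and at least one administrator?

Unrestricted: C(14,7) = 3432 ways to pick any 7 of the 14.
Subtract selections that omit an entire group: no teachers → C(7,7) = 1; no administrators → C(7,7) = 1.
Both groups omitted at once is impossible, so 3432 − 2 = 3430.

3430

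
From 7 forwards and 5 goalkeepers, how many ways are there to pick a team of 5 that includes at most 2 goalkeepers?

Split by how many goalkeepers are chosen (0 through 2).
Sum: C(5,0)·C(7,5) + C(5,1)·C(7,4) + C(5,2)·C(7,3) = 21 + 175 + 350 = 546.

546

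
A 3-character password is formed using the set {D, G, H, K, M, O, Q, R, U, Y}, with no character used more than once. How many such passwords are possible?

720

Choose and order 3 of the 10 symbols: the first character has 10 options, the next 9, then 8.
That product is 10 × 9 × 8 = 720.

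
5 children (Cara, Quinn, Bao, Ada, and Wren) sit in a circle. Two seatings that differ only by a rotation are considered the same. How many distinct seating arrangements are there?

24

Fix one person's seat to break rotational symmetry; the remaining 4 people can be arranged in (4)! = 24 ways.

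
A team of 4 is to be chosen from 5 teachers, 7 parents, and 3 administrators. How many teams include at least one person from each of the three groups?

630

Unrestricted: C(15,4) = 1365 ways to pick any 4 of the 15.
Selections missing a whole group: no teachers → C(10,4) = 210; no parents → C(8,4) = 70; no administrators → C(12,4) = 495.
Add back selections omitting two groups (i.e. drawn from a single group): C(5,4) + C(7,4) + C(3,4) = 40.
By inclusion–exclusion: 1365 − 775 + 40 = 630.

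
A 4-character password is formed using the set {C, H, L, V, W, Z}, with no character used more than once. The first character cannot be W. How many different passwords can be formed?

The first character has 6−1 = 5 choices (anything except W).
The remaining 3 characters are filled from the other 5 symbols without repetition: 5 × 4 × 3 = 60.
Total: 5 × 60 = 300.

300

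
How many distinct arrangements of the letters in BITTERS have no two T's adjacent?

There are 7!/(2!) = 2520 arrangements of BITTERS in total.
Arrangements with the T's together: treat TT as one letter, giving (6)! = 720.
Subtracting, 2520 − 720 = 1800 arrangements keep the T's apart.

1800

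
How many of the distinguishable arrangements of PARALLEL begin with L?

1260

Fix L in the first position and arrange the remaining 7 letters.
Those 7 letters have A appearing twice and L appearing twice, giving (7)!/(2!·2!) = 1260.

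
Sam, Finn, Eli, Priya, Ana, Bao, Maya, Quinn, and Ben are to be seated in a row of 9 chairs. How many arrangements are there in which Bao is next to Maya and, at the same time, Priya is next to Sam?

Treat {Bao,Maya} as one block (2 orders) and {Priya,Sam} as another (2 orders).
That leaves 7 units to arrange: 2 × 2 × 7! = 4 × 5040 = 20160.

20160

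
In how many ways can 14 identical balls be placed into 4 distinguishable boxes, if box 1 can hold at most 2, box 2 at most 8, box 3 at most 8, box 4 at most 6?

139

Ignoring the caps, the number of non-negative solutions to x_1+…+x_4 = 14 is C(17,3) = 680.
Subtract solutions that violate a single cap (substitute x_i' = x_i − (cap_i+1)): x_1 ≥ 3 gives C(14,3) = 364; x_2 ≥ 9 gives C(8,3) = 56; x_3 ≥ 9 gives C(8,3) = 56; x_4 ≥ 7 gives C(10,3) = 120. Together 596.
Add back pairs where two caps are both exceeded: 10 + 10 + 35 + 0 + 0 + 0 = 55.
By inclusion–exclusion the count is 680 − 596 + 55 = 139.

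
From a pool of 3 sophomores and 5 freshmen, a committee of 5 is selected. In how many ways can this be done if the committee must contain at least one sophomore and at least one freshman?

55

Unrestricted: C(8,5) = 56 ways to pick any 5 of the 8.
Subtract selections that omit an entire group: no sophomores → C(5,5) = 1; no freshmen → C(3,5) = 0.
Both groups omitted at once is impossible, so 56 − 1 = 55.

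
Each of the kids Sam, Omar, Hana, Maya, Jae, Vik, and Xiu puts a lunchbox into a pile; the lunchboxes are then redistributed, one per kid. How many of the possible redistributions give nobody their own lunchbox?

Count assignments avoiding every fixed point. For any j of the 7 kids fixed to their own lunchbox, the other 7−j can be arranged in (7−j)! ways.
By inclusion–exclusion this is Σ_{j=0}^{7} (−1)^j C(7,j)·(7−j)!.
Computing: 5040 − 5040 + 2520 − 840 + 210 − 42 + 7 − 1 = 1854.

1854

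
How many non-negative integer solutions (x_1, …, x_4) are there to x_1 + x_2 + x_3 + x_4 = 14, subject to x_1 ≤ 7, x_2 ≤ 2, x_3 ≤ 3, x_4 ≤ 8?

54

By stars and bars, unrestricted non-negative solutions to x_1+…+x_4 = 14 number C(14+3,3) = 680.
Subtract solutions that violate a single cap (substitute x_i' = x_i − (cap_i+1)): x_1 ≥ 8 gives C(9,3) = 84; x_2 ≥ 3 gives C(14,3) = 364; x_3 ≥ 4 gives C(13,3) = 286; x_4 ≥ 9 gives C(8,3) = 56. Together 790.
Add back pairs where two caps are both exceeded: 20 + 10 + 0 + 120 + 10 + 4 = 164.
By inclusion–exclusion the count is 680 − 790 + 164 = 54.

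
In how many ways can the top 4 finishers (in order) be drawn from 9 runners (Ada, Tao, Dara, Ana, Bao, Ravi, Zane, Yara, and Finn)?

This is an ordered selection of 4 from 9: P(9,4).
That gives 9 × 8 × 7 × 6 = 3024.

3024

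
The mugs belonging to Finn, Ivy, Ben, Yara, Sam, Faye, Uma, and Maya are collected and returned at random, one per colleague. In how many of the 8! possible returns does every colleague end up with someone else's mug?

14833

This is the derangement count D_8: permutations of 8 items with no fixed point.
By inclusion–exclusion this is Σ_{j=0}^{8} (−1)^j C(8,j)·(8−j)!.
Computing: 40320 − 40320 + 20160 − 6720 + 1680 − 336 + 56 − 8 + 1 = 14833.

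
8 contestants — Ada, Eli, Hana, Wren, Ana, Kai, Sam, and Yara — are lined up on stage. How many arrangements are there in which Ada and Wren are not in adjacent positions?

There are 8! = 40320 arrangements in all. If Ada and Wren are adjacent, merging them into one block gives 2·(7)! = 10080 arrangements.
Complementary counting: 40320 − 10080 = 30240.

30240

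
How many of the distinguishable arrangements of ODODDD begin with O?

With the first slot taken by O, it remains to arrange the other 5 letters (DODDD).
Those 5 letters have D appearing 4 times, giving (5)!/(4!) = 5.

5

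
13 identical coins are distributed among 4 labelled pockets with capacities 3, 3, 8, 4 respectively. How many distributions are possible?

By stars and bars, unrestricted non-negative solutions to x_1+…+x_4 = 13 number C(13+3,3) = 560.
Subtract solutions that violate a single cap (substitute x_i' = x_i − (cap_i+1)): x_1 ≥ 4 gives C(12,3) = 220; x_2 ≥ 4 gives C(12,3) = 220; x_3 ≥ 9 gives C(7,3) = 35; x_4 ≥ 5 gives C(11,3) = 165. Together 640.
Add back pairs where two caps are both exceeded: 56 + 1 + 35 + 1 + 35 + 0 = 128.
Subtract triples: 0 + 1 + 0 + 0 = 1.
By inclusion–exclusion the count is 560 − 640 + 128 − 1 = 47.

47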